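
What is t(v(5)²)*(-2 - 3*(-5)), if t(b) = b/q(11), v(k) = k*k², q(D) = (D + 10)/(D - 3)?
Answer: 1625000/21 ≈ 77381.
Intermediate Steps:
q(D) = (10 + D)/(-3 + D)
v(k) = k³
t(b) = 8*b/21 (t(b) = b/(((10 + 11)/(-3 + 11))) = b/((21/8)) = b/(((⅛)*21)) = b/(21/8) = b*(8/21) = 8*b/21)
t(v(5)²)*(-2 - 3*(-5)) = (8*(5³)²/21)*(-2 - 3*(-5)) = ((8/21)*125²)*(-2 + 15) = ((8/21)*15625)*13 = (125000/21)*13 = 1625000/21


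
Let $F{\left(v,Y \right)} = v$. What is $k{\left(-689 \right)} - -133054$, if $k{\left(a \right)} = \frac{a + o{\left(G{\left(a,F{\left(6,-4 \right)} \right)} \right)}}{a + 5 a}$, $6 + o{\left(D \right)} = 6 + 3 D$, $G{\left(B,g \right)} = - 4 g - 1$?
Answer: $\frac{275023000}{2067} \approx 1.3305 \cdot 10^{5}$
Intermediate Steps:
$G{\left(B,g \right)} = -1 - 4 g$
$o{\left(D \right)} = 3 D$ ($o{\left(D \right)} = -6 + \left(6 + 3 D\right) = 3 D$)
$k{\left(a \right)} = \frac{-75 + a}{6 a}$ ($k{\left(a \right)} = \frac{a + 3 \left(-1 - 24\right)}{a + 5 a} = \frac{a + 3 \left(-1 - 24\right)}{6 a} = \left(a + 3 \left(-25\right)\right) \frac{1}{6 a} = \left(a - 75\right) \frac{1}{6 a} = \left(-75 + a\right) \frac{1}{6 a} = \frac{-75 + a}{6 a}$)
$k{\left(-689 \right)} - -133054 = \frac{-75 - 689}{6 \left(-689\right)} - -133054 = \frac{1}{6} \left(- \frac{1}{689}\right) \left(-764\right) + 133054 = \frac{382}{2067} + 133054 = \frac{275023000}{2067}$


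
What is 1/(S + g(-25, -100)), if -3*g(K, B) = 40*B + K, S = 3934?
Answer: 3/15827 ≈ 0.00018955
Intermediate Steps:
g(K, B) = -40*B/3 - K/3 (g(K, B) = -(40*B + K)/3 = -(K + 40*B)/3 = -40*B/3 - K/3)
1/(S + g(-25, -100)) = 1/(3934 + (-40/3*(-100) - ⅓*(-25))) = 1/(3934 + (4000/3 + 25/3)) = 1/(3934 + 4025/3) = 1/(15827/3) = 3/15827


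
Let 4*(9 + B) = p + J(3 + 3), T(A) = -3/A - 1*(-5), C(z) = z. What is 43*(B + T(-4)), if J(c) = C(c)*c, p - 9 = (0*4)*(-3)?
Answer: 344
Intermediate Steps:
T(A) = 5 - 3/A (T(A) = -3/A + 5 = 5 - 3/A)
p = 9 (p = 9 + (0*4)*(-3) = 9 + 0*(-3) = 9 + 0 = 9)
J(c) = c**2 (J(c) = c*c = c**2)
B = 9/4 (B = -9 + (9 + (3 + 3)**2)/4 = -9 + (9 + 6**2)/4 = -9 + (9 + 36)/4 = -9 + (1/4)*45 = -9 + 45/4 = 9/4 ≈ 2.2500)
43*(B + T(-4)) = 43*(9/4 + (5 - 3/(-4))) = 43*(9/4 + (5 - 3*(-1/4))) = 43*(9/4 + (5 + 3/4)) = 43*(9/4 + 23/4) = 43*8 = 344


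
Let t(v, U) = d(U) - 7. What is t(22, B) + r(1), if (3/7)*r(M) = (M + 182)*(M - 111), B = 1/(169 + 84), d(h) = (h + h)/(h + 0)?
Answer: -46975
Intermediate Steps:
d(h) = 2 (d(h) = (2*h)/h = 2)
B = 1/253 ≈ 0.0039526
r(M) = 7*(-111 + M)*(182 + M)/3 (r(M) = 7*((M + 182)*(M - 111))/3 = 7*((182 + M)*(-111 + M))/3 = 7*((-111 + M)*(182 + M))/3 = 7*(-111 + M)*(182 + M)/3)
t(v, U) = -5 (t(v, U) = 2 - 7 = -5)
t(22, B) + r(1) = -5 + (-47138 + (7/3)*1**2 + (497/3)*1) = -5 + (-47138 + (7/3)*1 + 497/3) = -5 + (-47138 + 7/3 + 497/3) = -5 - 46970 = -46975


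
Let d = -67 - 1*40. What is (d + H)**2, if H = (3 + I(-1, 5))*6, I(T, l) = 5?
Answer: 3481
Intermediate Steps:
H = 48 (H = (3 + 5)*6 = 8*6 = 48)
d = -107 (d = -67 - 40 = -107)
(d + H)**2 = (-107 + 48)**2 = (-59)**2 = 3481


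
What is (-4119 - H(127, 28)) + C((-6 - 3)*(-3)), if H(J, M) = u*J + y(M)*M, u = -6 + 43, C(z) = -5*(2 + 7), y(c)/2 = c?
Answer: -10431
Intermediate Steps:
y(c) = 2*c
C(z) = -45 (C(z) = -5*9 = -45)
u = 37
H(J, M) = 2*M**2 + 37*J (H(J, M) = 37*J + (2*M)*M = 37*J + 2*M**2 = 2*M**2 + 37*J)
(-4119 - H(127, 28)) + C((-6 - 3)*(-3)) = (-4119 - (2*28**2 + 37*127)) - 45 = (-4119 - (2*784 + 4699)) - 45 = (-4119 - (1568 + 4699)) - 45 = (-4119 - 1*6267) - 45 = (-4119 - 6267) - 45 = -10386 - 45 = -10431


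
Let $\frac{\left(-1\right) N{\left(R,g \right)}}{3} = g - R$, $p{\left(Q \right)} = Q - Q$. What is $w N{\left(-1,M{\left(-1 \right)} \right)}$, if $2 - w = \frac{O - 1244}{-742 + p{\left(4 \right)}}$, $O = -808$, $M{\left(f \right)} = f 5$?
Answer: $- \frac{3408}{371} \approx -9.186$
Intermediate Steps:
$M{\left(f \right)} = 5 f$
$p{\left(Q \right)} = 0$
$N{\left(R,g \right)} = - 3 g + 3 R$ ($N{\left(R,g \right)} = - 3 \left(g - R\right) = - 3 g + 3 R$)
$w = - \frac{284}{371}$ ($w = 2 - \frac{-808 - 1244}{-742 + 0} = 2 - - \frac{2052}{-742} = 2 - \left(-2052\right) \left(- \frac{1}{742}\right) = 2 - \frac{1026}{371} = - \frac{284}{371} \approx -0.7655$)
$w N{\left(-1,M{\left(-1 \right)} \right)} = - \frac{284 \left(- 3 \cdot 5 \left(-1\right) + 3 \left(-1\right)\right)}{371} = - \frac{284 \left(\left(-3\right) \left(-5\right) - 3\right)}{371} = - \frac{284 \left(15 - 3\right)}{371} = \left(- \frac{284}{371}\right) 12 = - \frac{3408}{371}$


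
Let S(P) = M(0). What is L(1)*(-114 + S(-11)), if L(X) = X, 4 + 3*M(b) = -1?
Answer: -347/3 ≈ -115.67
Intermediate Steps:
M(b) = -5/3 (M(b) = -4/3 + (⅓)*(-1) = -4/3 - ⅓ = -5/3)
S(P) = -5/3
L(1)*(-114 + S(-11)) = 1*(-114 - 5/3) = 1*(-347/3) = -347/3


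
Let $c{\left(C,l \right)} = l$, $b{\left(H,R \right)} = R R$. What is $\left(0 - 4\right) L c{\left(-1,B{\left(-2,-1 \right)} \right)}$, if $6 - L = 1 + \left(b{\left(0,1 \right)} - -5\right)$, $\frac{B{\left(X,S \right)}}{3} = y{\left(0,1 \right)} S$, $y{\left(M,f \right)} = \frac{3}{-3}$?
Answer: $12$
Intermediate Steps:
$b{\left(H,R \right)} = R^{2}$
$y{\left(M,f \right)} = -1$ ($y{\left(M,f \right)} = 3 \left(- \frac{1}{3}\right) = -1$)
$B{\left(X,S \right)} = - 3 S$ ($B{\left(X,S \right)} = 3 \left(- S\right) = - 3 S$)
$L = -1$ ($L = 6 - \left(1 + \left(1^{2} - -5\right)\right) = 6 - \left(1 + \left(1 + 5\right)\right) = 6 - \left(1 + 6\right) = 6 - 7 = -1$)
$\left(0 - 4\right) L c{\left(-1,B{\left(-2,-1 \right)} \right)} = \left(0 - 4\right) \left(-1\right) \left(\left(-3\right) \left(-1\right)\right) = \left(0 - 4\right) \left(-1\right) 3 = \left(-4\right) \left(-1\right) 3 = 4 \cdot 3 = 12$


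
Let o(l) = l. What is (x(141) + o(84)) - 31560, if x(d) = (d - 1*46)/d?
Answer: -4438021/141 ≈ -31475.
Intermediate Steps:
x(d) = (-46 + d)/d (x(d) = (d - 46)/d = (-46 + d)/d)
(x(141) + o(84)) - 31560 = ((-46 + 141)/141 + 84) - 31560 = ((1/141)*95 + 84) - 31560 = (95/141 + 84) - 31560 = 11939/141 - 31560 = -4438021/141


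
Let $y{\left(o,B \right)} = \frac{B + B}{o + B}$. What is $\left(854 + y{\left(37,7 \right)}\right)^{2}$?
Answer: $\frac{353252025}{484} \approx 7.2986 \cdot 10^{5}$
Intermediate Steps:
$y{\left(o,B \right)} = \frac{2 B}{B + o}$
$\left(854 + y{\left(37,7 \right)}\right)^{2} = \left(854 + 2 \cdot 7 \frac{1}{7 + 37}\right)^{2} = \left(854 + 2 \cdot 7 \cdot \frac{1}{44}\right)^{2} = \left(854 + \frac{7}{22}\right)^{2} = \left(\frac{18795}{22}\right)^{2} = \frac{353252025}{484}$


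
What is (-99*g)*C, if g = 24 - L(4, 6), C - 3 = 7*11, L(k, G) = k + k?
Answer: -126720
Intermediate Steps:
L(k, G) = 2*k
C = 80 (C = 3 + 7*11 = 3 + 77 = 80)
g = 16 (g = 24 - 2*4 = 24 - 1*8 = 24 - 8 = 16)
(-99*g)*C = -99*16*80 = -1584*80 = -126720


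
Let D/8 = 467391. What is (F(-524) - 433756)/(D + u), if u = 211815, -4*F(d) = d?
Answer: -433625/3950943 ≈ -0.10975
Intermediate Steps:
D = 3739128 (D = 8*467391 = 3739128)
F(d) = -d/4
(F(-524) - 433756)/(D + u) = (-1/4*(-524) - 433756)/(3739128 + 211815) = (131 - 433756)/3950943 = -433625*1/3950943 = -433625/3950943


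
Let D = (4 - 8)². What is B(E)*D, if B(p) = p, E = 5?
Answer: 80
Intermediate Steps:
D = 16 (D = (-4)² = 16)
B(E)*D = 5*16 = 80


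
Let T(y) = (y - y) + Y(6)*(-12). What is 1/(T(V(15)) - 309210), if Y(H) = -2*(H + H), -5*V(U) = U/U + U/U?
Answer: -1/308922 ≈ -3.2371e-6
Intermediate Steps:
V(U) = -⅖ (V(U) = -(U/U + U/U)/5 = -(1 + 1)/5 = -⅕*2 = -⅖)
Y(H) = -4*H
T(y) = 288 (T(y) = (y - y) - 4*6*(-12) = 0 - 24*(-12) = 0 + 288 = 288)
1/(T(V(15)) - 309210) = 1/(288 - 309210) = 1/(-308922) = -1/308922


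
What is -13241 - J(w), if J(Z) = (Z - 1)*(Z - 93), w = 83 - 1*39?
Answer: -11134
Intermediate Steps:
w = 44 (w = 83 - 39 = 44)
J(Z) = (-1 + Z)*(-93 + Z)
-13241 - J(w) = -13241 - (93 + 44² - 94*44) = -13241 - (93 + 1936 - 4136) = -13241 - 1*(-2107) = -13241 + 2107 = -11134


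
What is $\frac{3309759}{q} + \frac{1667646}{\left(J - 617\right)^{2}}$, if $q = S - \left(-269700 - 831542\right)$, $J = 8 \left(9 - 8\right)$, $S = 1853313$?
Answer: $\frac{683853172801}{121754256995} \approx 5.6167$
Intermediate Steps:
$J = 8$ ($J = 8 \cdot 1 = 8$)
$q = 2954555$ ($q = 1853313 - \left(-269700 - 831542\right) = 1853313 - -1101242 = 1853313 + 1101242 = 2954555$)
$\frac{3309759}{q} + \frac{1667646}{\left(J - 617\right)^{2}} = \frac{3309759}{2954555} + \frac{1667646}{\left(8 - 617\right)^{2}} = 3309759 \cdot \frac{1}{2954555} + \frac{1667646}{\left(-609\right)^{2}} = \frac{3309759}{2954555} + \frac{1667646}{370881} = \frac{3309759}{2954555} + 1667646 \cdot \frac{1}{370881} = \frac{3309759}{2954555} + \frac{185294}{41209} = \frac{683853172801}{121754256995}$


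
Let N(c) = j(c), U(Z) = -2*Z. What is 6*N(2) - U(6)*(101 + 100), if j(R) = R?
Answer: 2424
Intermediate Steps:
N(c) = c
6*N(2) - U(6)*(101 + 100) = 6*2 - (-2*6)*(101 + 100) = 12 - (-12)*201 = 12 - 1*(-2412) = 12 + 2412 = 2424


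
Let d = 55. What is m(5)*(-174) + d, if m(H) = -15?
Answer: 2665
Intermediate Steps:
m(5)*(-174) + d = -15*(-174) + 55 = 2610 + 55 = 2665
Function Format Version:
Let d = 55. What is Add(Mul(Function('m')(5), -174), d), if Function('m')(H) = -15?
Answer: 2665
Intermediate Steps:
Add(Mul(Function('m')(5), -174), d) = Add(Mul(-15, -174), 55) = Add(2610, 55) = 2665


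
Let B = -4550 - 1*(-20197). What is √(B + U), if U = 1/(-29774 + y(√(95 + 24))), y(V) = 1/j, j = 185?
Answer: √52748029375271058/1836063 ≈ 125.09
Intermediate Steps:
B = 15647 (B = -4550 + 20197 = 15647)
y(V) = 1/185
U = -185/5508189 (U = 1/(-29774 + 1/185) = 1/(-5508189/185) = -185/5508189 ≈ -3.3586e-5)
√(B + U) = √(15647 - 185/5508189) = √(86186633098/5508189) = √52748029375271058/1836063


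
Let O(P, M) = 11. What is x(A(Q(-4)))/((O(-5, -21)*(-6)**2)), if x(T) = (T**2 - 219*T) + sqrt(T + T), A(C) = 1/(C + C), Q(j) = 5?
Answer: -199/3600 + sqrt(5)/1980 ≈ -0.054148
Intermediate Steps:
A(C) = 1/(2*C)
x(T) = T**2 - 219*T + sqrt(2)*sqrt(T) (x(T) = (T**2 - 219*T) + sqrt(2*T) = (T**2 - 219*T) + sqrt(2)*sqrt(T) = T**2 - 219*T + sqrt(2)*sqrt(T))
x(A(Q(-4)))/((O(-5, -21)*(-6)**2)) = (((1/2)/5)**2 - 219/(2*5) + sqrt(2)*sqrt((1/2)/5))/((11*(-6)**2)) = (((1/2)*(1/5))**2 - 219/(2*5) + sqrt(2)*sqrt((1/2)*(1/5)))/((11*36)) = ((1/10)**2 - 219*1/10 + sqrt(2)*sqrt(1/10))/396 = (1/100 - 219/10 + sqrt(2)*(sqrt(10)/10))*(1/396) = (1/100 - 219/10 + sqrt(5)/5)*(1/396) = (-2189/100 + sqrt(5)/5)*(1/396) = -199/3600 + sqrt(5)/1980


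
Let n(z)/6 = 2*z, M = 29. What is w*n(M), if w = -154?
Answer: -53592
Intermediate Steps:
n(z) = 12*z (n(z) = 6*(2*z) = 12*z)
w*n(M) = -1848*29 = -154*348 = -53592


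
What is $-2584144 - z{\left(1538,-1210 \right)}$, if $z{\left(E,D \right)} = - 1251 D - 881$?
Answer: $-4096973$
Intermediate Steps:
$z{\left(E,D \right)} = -881 - 1251 D$
$-2584144 - z{\left(1538,-1210 \right)} = -2584144 - \left(-881 - -1513710\right) = -2584144 - \left(-881 + 1513710\right) = -2584144 - 1512829 = -4096973$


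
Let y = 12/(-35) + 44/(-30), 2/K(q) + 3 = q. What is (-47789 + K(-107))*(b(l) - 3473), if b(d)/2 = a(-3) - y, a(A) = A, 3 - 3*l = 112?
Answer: 63942741756/385 ≈ 1.6609e+8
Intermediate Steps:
l = -109/3 (l = 1 - 1/3*112 = 1 - 112/3 = -109/3 ≈ -36.333)
K(q) = 2/(-3 + q)
y = -38/21 (y = 12*(-1/35) + 44*(-1/30) = -12/35 - 22/15 = -38/21 ≈ -1.8095)
b(d) = -50/21 (b(d) = 2*(-3 - 1*(-38/21)) = 2*(-3 + 38/21) = 2*(-25/21) = -50/21)
(-47789 + K(-107))*(b(l) - 3473) = (-47789 + 2/(-3 - 107))*(-50/21 - 3473) = (-47789 + 2/(-110))*(-72983/21) = (-47789 + 2*(-1/110))*(-72983/21) = (-47789 - 1/55)*(-72983/21) = -2628396/55*(-72983/21) = 63942741756/385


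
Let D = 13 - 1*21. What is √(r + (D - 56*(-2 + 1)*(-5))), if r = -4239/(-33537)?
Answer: 3*I*√3997286209/11179 ≈ 16.967*I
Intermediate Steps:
D = -8 (D = 13 - 21 = -8)
r = 1413/11179 (r = -4239*(-1/33537) = 1413/11179 ≈ 0.12640)
√(r + (D - 56*(-2 + 1)*(-5))) = √(1413/11179 + (-8 - 56*(-2 + 1)*(-5))) = √(1413/11179 + (-8 - (-56)*(-5))) = √(1413/11179 + (-8 - 56*5)) = √(1413/11179 + (-8 - 280)) = √(1413/11179 - 288) = √(-3218139/11179) = 3*I*√3997286209/11179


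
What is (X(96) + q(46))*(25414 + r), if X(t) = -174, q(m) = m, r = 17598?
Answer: -5505536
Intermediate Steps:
(X(96) + q(46))*(25414 + r) = (-174 + 46)*(25414 + 17598) = -128*43012 = -5505536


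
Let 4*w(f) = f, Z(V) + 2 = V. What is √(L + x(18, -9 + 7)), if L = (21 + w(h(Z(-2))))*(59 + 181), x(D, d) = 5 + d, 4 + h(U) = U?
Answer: 39*√3 ≈ 67.550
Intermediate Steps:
Z(V) = -2 + V
h(U) = -4 + U
w(f) = f/4
L = 4560 (L = (21 + (-4 + (-2 - 2))/4)*(59 + 181) = (21 + (-4 - 4)/4)*240 = (21 + (¼)*(-8))*240 = (21 - 2)*240 = 19*240 = 4560)
√(L + x(18, -9 + 7)) = √(4560 + (5 + (-9 + 7))) = √(4560 + (5 - 2)) = √(4560 + 3) = √4563 = 39*√3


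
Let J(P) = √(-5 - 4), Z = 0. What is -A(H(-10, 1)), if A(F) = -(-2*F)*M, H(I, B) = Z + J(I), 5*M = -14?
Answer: 84*I/5 ≈ 16.8*I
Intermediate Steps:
J(P) = 3*I (J(P) = √(-9) = 3*I)
M = -14/5 (M = (⅕)*(-14) = -14/5 ≈ -2.8000)
H(I, B) = 3*I (H(I, B) = 0 + 3*I = 3*I)
A(F) = -28*F/5 (A(F) = -(-2*F)*(-14)/5 = -28*F/5)
-A(H(-10, 1)) = -(-28)*3*I/5 = -(-84)*I/5 = 84*I/5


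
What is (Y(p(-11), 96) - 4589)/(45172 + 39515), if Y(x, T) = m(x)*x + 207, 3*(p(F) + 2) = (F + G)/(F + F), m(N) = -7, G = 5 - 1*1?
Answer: -288337/5589342 ≈ -0.051587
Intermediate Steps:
G = 4 (G = 5 - 1 = 4)
p(F) = -2 + (4 + F)/(6*F) (p(F) = -2 + ((F + 4)/(F + F))/3 = -2 + ((4 + F)/((2*F)))/3 = -2 + ((4 + F)*(1/(2*F)))/3 = -2 + ((4 + F)/(2*F))/3 = -2 + (4 + F)/(6*F))
Y(x, T) = 207 - 7*x (Y(x, T) = -7*x + 207 = 207 - 7*x)
(Y(p(-11), 96) - 4589)/(45172 + 39515) = ((207 - 7*(4 - 11*(-11))/(6*(-11))) - 4589)/(45172 + 39515) = ((207 - 7*(-1)*(4 + 121)/(6*11)) - 4589)/84687 = ((207 - 7*(-1)*125/(6*11)) - 4589)*(1/84687) = ((207 - 7*(-125/66)) - 4589)*(1/84687) = ((207 + 875/66) - 4589)*(1/84687) = (14537/66 - 4589)*(1/84687) = -288337/66*1/84687 = -288337/5589342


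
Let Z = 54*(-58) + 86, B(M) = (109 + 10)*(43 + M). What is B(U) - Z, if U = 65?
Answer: 15898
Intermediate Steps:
B(M) = 5117 + 119*M (B(M) = 119*(43 + M) = 5117 + 119*M)
Z = -3046 (Z = -3132 + 86 = -3046)
B(U) - Z = (5117 + 119*65) - 1*(-3046) = (5117 + 7735) + 3046 = 12852 + 3046 = 15898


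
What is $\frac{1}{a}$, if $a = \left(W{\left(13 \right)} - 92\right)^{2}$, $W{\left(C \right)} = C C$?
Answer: $\frac{1}{5929} \approx 0.00016866$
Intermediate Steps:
$W{\left(C \right)} = C^{2}$
$a = 5929$ ($a = \left(13^{2} - 92\right)^{2} = \left(169 - 92\right)^{2} = 77^{2} = 5929$)
$\frac{1}{a} = \frac{1}{5929}$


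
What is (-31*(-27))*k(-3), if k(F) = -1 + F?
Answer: -3348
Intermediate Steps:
(-31*(-27))*k(-3) = (-31*(-27))*(-1 - 3) = 837*(-4) = -3348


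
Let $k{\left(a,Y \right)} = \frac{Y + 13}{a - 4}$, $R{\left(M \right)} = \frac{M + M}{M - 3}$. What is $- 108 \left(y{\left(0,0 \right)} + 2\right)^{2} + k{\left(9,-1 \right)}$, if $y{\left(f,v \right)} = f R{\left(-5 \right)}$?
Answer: $- \frac{2148}{5} \approx -429.6$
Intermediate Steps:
$R{\left(M \right)} = \frac{2 M}{-3 + M}$
$y{\left(f,v \right)} = \frac{5 f}{4}$ ($y{\left(f,v \right)} = f 2 \left(-5\right) \frac{1}{-3 - 5} = f 2 \left(-5\right) \frac{1}{-8} = f 2 \left(-5\right) \left(- \frac{1}{8}\right) = f \frac{5}{4} = \frac{5 f}{4}$)
$k{\left(a,Y \right)} = \frac{13 + Y}{-4 + a}$
$- 108 \left(y{\left(0,0 \right)} + 2\right)^{2} + k{\left(9,-1 \right)} = - 108 \left(\frac{5}{4} \cdot 0 + 2\right)^{2} + \frac{13 - 1}{-4 + 9} = - 108 \left(0 + 2\right)^{2} + \frac{1}{5} \cdot 12 = - 108 \cdot 2^{2} + \frac{1}{5} \cdot 12 = \left(-108\right) 4 + \frac{12}{5} = -432 + \frac{12}{5} = - \frac{2148}{5}$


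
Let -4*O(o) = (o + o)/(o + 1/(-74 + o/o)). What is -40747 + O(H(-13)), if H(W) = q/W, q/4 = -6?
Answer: -70859909/1739 ≈ -40748.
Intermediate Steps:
q = -24 (q = 4*(-6) = -24)
H(W) = -24/W
O(o) = -o/(2*(-1/73 + o)) (O(o) = -(o + o)/(4*(o + 1/(-74 + o/o))) = -2*o/(4*(o + 1/(-74 + 1))) = -2*o/(4*(o + 1/(-73))) = -2*o/(4*(o - 1/73)) = -2*o/(4*(-1/73 + o)) = -o/(2*(-1/73 + o)))
-40747 + O(H(-13)) = -40747 - 73*(-24/(-13))/(-2 + 146*(-24/(-13))) = -40747 - 73*(-24*(-1/13))/(-2 + 146*(-24*(-1/13))) = -40747 - 73*24/13/(-2 + 146*(24/13)) = -40747 - 73*24/13/(-2 + 3504/13) = -40747 - 73*24/13/3478/13 = -40747 - 73*24/13*13/3478 = -40747 - 876/1739 = -70859909/1739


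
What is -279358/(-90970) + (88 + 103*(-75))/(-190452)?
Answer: 26949513853/8662709220 ≈ 3.1110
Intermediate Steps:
-279358/(-90970) + (88 + 103*(-75))/(-190452) = -279358*(-1/90970) + (88 - 7725)*(-1/190452) = 139679/45485 - 7637*(-1/190452) = 139679/45485 + 7637/190452 = 26949513853/8662709220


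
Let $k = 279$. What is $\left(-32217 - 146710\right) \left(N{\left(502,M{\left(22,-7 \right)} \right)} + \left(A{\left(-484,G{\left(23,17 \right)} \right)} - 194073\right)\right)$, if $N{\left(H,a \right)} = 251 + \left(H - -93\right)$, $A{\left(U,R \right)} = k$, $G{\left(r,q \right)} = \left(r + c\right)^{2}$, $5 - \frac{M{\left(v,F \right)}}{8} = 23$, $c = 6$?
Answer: $34523606796$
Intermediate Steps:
$M{\left(v,F \right)} = -144$ ($M{\left(v,F \right)} = 40 - 184 = -144$)
$G{\left(r,q \right)} = \left(6 + r\right)^{2}$ ($G{\left(r,q \right)} = \left(r + 6\right)^{2} = \left(6 + r\right)^{2}$)
$A{\left(U,R \right)} = 279$
$N{\left(H,a \right)} = 344 + H$ ($N{\left(H,a \right)} = 251 + \left(H + 93\right) = 251 + \left(93 + H\right) = 344 + H$)
$\left(-32217 - 146710\right) \left(N{\left(502,M{\left(22,-7 \right)} \right)} + \left(A{\left(-484,G{\left(23,17 \right)} \right)} - 194073\right)\right) = \left(-32217 - 146710\right) \left(\left(344 + 502\right) + \left(279 - 194073\right)\right) = - 178927 \left(846 + \left(279 - 194073\right)\right) = - 178927 \left(846 - 193794\right) = \left(-178927\right) \left(-192948\right) = 34523606796$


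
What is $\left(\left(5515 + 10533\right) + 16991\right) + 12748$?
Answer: $45787$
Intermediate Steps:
$\left(\left(5515 + 10533\right) + 16991\right) + 12748 = \left(16048 + 16991\right) + 12748 = 33039 + 12748 = 45787$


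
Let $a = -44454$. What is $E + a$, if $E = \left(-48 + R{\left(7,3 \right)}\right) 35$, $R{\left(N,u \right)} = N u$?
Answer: $-45399$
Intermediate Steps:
$E = -945$ ($E = \left(-48 + 7 \cdot 3\right) 35 = \left(-48 + 21\right) 35 = \left(-27\right) 35 = -945$)
$E + a = -945 - 44454 = -45399$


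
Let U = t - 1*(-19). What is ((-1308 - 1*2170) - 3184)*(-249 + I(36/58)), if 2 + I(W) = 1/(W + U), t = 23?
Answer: 1033299517/618 ≈ 1.6720e+6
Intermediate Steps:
U = 42 (U = 23 - 1*(-19) = 23 + 19 = 42)
I(W) = -2 + 1/(42 + W) (I(W) = -2 + 1/(W + 42) = -2 + 1/(42 + W))
((-1308 - 1*2170) - 3184)*(-249 + I(36/58)) = ((-1308 - 1*2170) - 3184)*(-249 + (-83 - 72/58)/(42 + 36/58)) = ((-1308 - 2170) - 3184)*(-249 + (-83 - 72/58)/(42 + 36*(1/58))) = (-3478 - 3184)*(-249 + (-83 - 2*18/29)/(42 + 18/29)) = -6662*(-249 + (-83 - 36/29)/(1236/29)) = -6662*(-249 + (29/1236)*(-2443/29)) = -6662*(-249 - 2443/1236) = -6662*(-310207/1236) = 1033299517/618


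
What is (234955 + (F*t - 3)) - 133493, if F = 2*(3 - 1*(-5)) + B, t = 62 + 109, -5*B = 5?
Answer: 104024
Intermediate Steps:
B = -1 (B = -1/5*5 = -1)
t = 171
F = 15 (F = 2*(3 - 1*(-5)) - 1 = 2*(3 + 5) - 1 = 2*8 - 1 = 16 - 1 = 15)
(234955 + (F*t - 3)) - 133493 = (234955 + (15*171 - 3)) - 133493 = (234955 + (2565 - 3)) - 133493 = (234955 + 2562) - 133493 = 237517 - 133493 = 104024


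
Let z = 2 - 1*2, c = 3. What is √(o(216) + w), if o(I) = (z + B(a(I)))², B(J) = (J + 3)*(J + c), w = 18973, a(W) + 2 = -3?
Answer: √18989 ≈ 137.80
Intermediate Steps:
a(W) = -5 (a(W) = -2 - 3 = -5)
B(J) = (3 + J)² (B(J) = (J + 3)*(J + 3) = (3 + J)*(3 + J) = (3 + J)²)
z = 0 (z = 2 - 2 = 0)
o(I) = 16 (o(I) = (0 + (9 + (-5)² + 6*(-5)))² = (0 + (9 + 25 - 30))² = (0 + 4)² = 4² = 16)
√(o(216) + w) = √(16 + 18973) = √18989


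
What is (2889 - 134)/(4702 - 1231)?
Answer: 2755/3471 ≈ 0.79372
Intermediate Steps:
(2889 - 134)/(4702 - 1231) = 2755/3471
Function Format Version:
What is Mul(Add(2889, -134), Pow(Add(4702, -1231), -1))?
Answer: Rational(2755, 3471) ≈ 0.79372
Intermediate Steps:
Mul(Add(2889, -134), Pow(Add(4702, -1231), -1)) = Mul(2755, Pow(3471, -1)) = Mul(2755, Rational(1, 3471)) = Rational(2755, 3471)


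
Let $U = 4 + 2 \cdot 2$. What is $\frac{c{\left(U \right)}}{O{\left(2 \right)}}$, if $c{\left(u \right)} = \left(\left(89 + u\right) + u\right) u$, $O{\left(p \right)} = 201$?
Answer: $\frac{280}{67} \approx 4.1791$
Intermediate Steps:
$U = 8$ ($U = 4 + 4 = 8$)
$c{\left(u \right)} = u \left(89 + 2 u\right)$ ($c{\left(u \right)} = \left(89 + 2 u\right) u = u \left(89 + 2 u\right)$)
$\frac{c{\left(U \right)}}{O{\left(2 \right)}} = \frac{8 \left(89 + 2 \cdot 8\right)}{201} = 8 \left(89 + 16\right) \frac{1}{201} = 8 \cdot 105 \cdot \frac{1}{201} = 840 \cdot \frac{1}{201} = \frac{280}{67}$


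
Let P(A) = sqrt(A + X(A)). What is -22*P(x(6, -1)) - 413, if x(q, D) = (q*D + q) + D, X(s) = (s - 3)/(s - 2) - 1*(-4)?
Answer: -413 - 22*sqrt(39)/3 ≈ -458.80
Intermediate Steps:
X(s) = 4 + (-3 + s)/(-2 + s) (X(s) = (-3 + s)/(-2 + s) + 4 = 4 + (-3 + s)/(-2 + s))
x(q, D) = D + q + D*q (x(q, D) = (D*q + q) + D = (q + D*q) + D = D + q + D*q)
P(A) = sqrt(A + (-11 + 5*A)/(-2 + A))
-22*P(x(6, -1)) - 413 = -22*sqrt(-1/(-2 + (-1 + 6 - 1*6)))*sqrt(11 - (-1 + 6 - 1*6)**2 - 3*(-1 + 6 - 1*6)) - 413 = -22*sqrt(-1/(-2 + (-1 + 6 - 6)))*sqrt(11 - (-1 + 6 - 6)**2 - 3*(-1 + 6 - 6)) - 413 = -22*sqrt(-1/(-2 - 1))*sqrt(14 - 1) - 413 = -22*sqrt(13)*sqrt(-1/(-3)) - 413 = -22*sqrt(39)/3 - 413 = -413 - 22*sqrt(39)/3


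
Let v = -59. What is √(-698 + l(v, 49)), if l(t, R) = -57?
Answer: I*√755 ≈ 27.477*I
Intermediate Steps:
√(-698 + l(v, 49)) = √(-698 - 57) = √(-755) = I*√755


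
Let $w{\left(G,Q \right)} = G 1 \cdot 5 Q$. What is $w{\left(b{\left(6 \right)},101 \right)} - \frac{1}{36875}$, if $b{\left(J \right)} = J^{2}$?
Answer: $\frac{670387499}{36875} \approx 18180.0$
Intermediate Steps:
$w{\left(G,Q \right)} = 5 G Q$ ($w{\left(G,Q \right)} = G 5 Q = 5 G Q$)
$w{\left(b{\left(6 \right)},101 \right)} - \frac{1}{36875} = 5 \cdot 6^{2} \cdot 101 - \frac{1}{36875} = 5 \cdot 36 \cdot 101 - \frac{1}{36875} = 18180 - \frac{1}{36875} = \frac{670387499}{36875}$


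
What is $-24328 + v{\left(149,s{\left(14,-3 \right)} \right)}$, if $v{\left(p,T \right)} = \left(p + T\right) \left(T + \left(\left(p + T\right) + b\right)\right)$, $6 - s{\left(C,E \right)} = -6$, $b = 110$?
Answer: $21235$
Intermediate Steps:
$s{\left(C,E \right)} = 12$ ($s{\left(C,E \right)} = 6 - -6 = 6 + 6 = 12$)
$v{\left(p,T \right)} = \left(T + p\right) \left(110 + p + 2 T\right)$ ($v{\left(p,T \right)} = \left(p + T\right) \left(T + \left(\left(p + T\right) + 110\right)\right) = \left(T + p\right) \left(T + \left(\left(T + p\right) + 110\right)\right) = \left(T + p\right) \left(T + \left(110 + T + p\right)\right) = \left(T + p\right) \left(110 + p + 2 T\right)$)
$-24328 + v{\left(149,s{\left(14,-3 \right)} \right)} = -24328 + \left(149^{2} + 2 \cdot 12^{2} + 110 \cdot 12 + 110 \cdot 149 + 3 \cdot 12 \cdot 149\right) = -24328 + \left(22201 + 2 \cdot 144 + 1320 + 16390 + 5364\right) = -24328 + \left(22201 + 288 + 1320 + 16390 + 5364\right) = -24328 + 45563 = 21235$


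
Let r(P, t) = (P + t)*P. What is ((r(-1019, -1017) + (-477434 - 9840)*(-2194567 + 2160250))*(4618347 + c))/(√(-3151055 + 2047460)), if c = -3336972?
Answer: -1428635445100350*I*√1103595/73573 ≈ -2.0399e+13*I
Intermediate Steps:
r(P, t) = P*(P + t)
((r(-1019, -1017) + (-477434 - 9840)*(-2194567 + 2160250))*(4618347 + c))/(√(-3151055 + 2047460)) = ((-1019*(-1019 - 1017) + (-477434 - 9840)*(-2194567 + 2160250))*(4618347 - 3336972))/(√(-3151055 + 2047460)) = ((-1019*(-2036) - 487274*(-34317))*1281375)/(√(-1103595)) = ((2074684 + 16721781858)*1281375)/((I*√1103595)) = (16723856542*1281375)*(-I*√1103595/1103595) = 21429531676505250*(-I*√1103595/1103595) = -1428635445100350*I*√1103595/73573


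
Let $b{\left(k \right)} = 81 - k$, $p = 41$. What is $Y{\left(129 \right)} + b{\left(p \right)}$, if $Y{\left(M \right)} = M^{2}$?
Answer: $16681$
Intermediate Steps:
$Y{\left(129 \right)} + b{\left(p \right)} = 129^{2} + \left(81 - 41\right) = 16641 + \left(81 - 41\right) = 16641 + 40 = 16681$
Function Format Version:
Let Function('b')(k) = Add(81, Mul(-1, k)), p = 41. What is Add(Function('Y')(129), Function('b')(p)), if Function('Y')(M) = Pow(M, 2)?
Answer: 16681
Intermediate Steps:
Add(Function('Y')(129), Function('b')(p)) = Add(Pow(129, 2), Add(81, Mul(-1, 41))) = Add(16641, Add(81, -41)) = Add(16641, 40) = 16681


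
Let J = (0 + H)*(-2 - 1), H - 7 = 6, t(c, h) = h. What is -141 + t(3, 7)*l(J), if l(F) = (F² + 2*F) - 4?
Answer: 9932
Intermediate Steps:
H = 13 (H = 7 + 6 = 13)
J = -39 (J = (0 + 13)*(-2 - 1) = 13*(-3) = -39)
l(F) = -4 + F² + 2*F
-141 + t(3, 7)*l(J) = -141 + 7*(-4 + (-39)² + 2*(-39)) = -141 + 7*(-4 + 1521 - 78) = -141 + 7*1439 = -141 + 10073 = 9932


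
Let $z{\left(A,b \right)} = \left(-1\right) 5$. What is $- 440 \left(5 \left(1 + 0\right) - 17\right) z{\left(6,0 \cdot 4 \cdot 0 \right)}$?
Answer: $-26400$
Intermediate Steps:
$z{\left(A,b \right)} = -5$
$- 440 \left(5 \left(1 + 0\right) - 17\right) z{\left(6,0 \cdot 4 \cdot 0 \right)} = - 440 \left(5 \left(1 + 0\right) - 17\right) \left(-5\right) = - 440 \left(5 \cdot 1 - 17\right) \left(-5\right) = - 440 \left(5 - 17\right) \left(-5\right) = - 440 \left(\left(-12\right) \left(-5\right)\right) = \left(-440\right) 60 = -26400$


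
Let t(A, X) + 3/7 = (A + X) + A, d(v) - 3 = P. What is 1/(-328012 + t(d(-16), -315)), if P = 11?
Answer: -7/2298096 ≈ -3.0460e-6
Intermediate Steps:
d(v) = 14 (d(v) = 3 + 11 = 14)
t(A, X) = -3/7 + X + 2*A (t(A, X) = -3/7 + ((A + X) + A) = -3/7 + (X + 2*A) = -3/7 + X + 2*A)
1/(-328012 + t(d(-16), -315)) = 1/(-328012 + (-3/7 - 315 + 2*14)) = 1/(-328012 + (-3/7 - 315 + 28)) = 1/(-328012 - 2012/7) = 1/(-2298096/7) = -7/2298096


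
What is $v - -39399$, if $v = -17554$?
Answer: $21845$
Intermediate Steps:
$v - -39399 = -17554 - -39399 = -17554 + 39399 = 21845$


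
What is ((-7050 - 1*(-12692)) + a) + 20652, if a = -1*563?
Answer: 25731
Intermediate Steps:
a = -563
((-7050 - 1*(-12692)) + a) + 20652 = ((-7050 - 1*(-12692)) - 563) + 20652 = ((-7050 + 12692) - 563) + 20652 = (5642 - 563) + 20652 = 5079 + 20652 = 25731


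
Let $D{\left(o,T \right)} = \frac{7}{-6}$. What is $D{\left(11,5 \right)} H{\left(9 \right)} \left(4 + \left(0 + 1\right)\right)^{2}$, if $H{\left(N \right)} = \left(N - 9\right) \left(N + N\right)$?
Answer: $0$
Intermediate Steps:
$H{\left(N \right)} = 2 N \left(-9 + N\right)$ ($H{\left(N \right)} = \left(-9 + N\right) 2 N = 2 N \left(-9 + N\right)$)
$D{\left(o,T \right)} = - \frac{7}{6}$ ($D{\left(o,T \right)} = 7 \left(- \frac{1}{6}\right) = - \frac{7}{6}$)
$D{\left(11,5 \right)} H{\left(9 \right)} \left(4 + \left(0 + 1\right)\right)^{2} = - \frac{7 \cdot 2 \cdot 9 \left(-9 + 9\right)}{6} \left(4 + \left(0 + 1\right)\right)^{2} = - \frac{7 \cdot 2 \cdot 9 \cdot 0}{6} \left(4 + 1\right)^{2} = \left(- \frac{7}{6}\right) 0 \cdot 5^{2} = 0 \cdot 25 = 0$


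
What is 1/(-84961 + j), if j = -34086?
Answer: -1/119047 ≈ -8.4000e-6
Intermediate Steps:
1/(-84961 + j) = 1/(-84961 - 34086) = 1/(-119047) = -1/119047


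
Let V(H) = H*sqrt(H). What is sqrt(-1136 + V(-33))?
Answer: sqrt(-1136 - 33*I*sqrt(33)) ≈ 2.8026 - 33.821*I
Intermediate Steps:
V(H) = H**(3/2)
sqrt(-1136 + V(-33)) = sqrt(-1136 + (-33)**(3/2)) = sqrt(-1136 - 33*I*sqrt(33))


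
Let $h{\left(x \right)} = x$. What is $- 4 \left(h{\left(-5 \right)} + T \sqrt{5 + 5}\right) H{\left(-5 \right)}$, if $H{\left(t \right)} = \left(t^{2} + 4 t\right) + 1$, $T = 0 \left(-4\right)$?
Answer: $120$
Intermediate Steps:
$T = 0$
$H{\left(t \right)} = 1 + t^{2} + 4 t$
$- 4 \left(h{\left(-5 \right)} + T \sqrt{5 + 5}\right) H{\left(-5 \right)} = - 4 \left(-5 + 0 \sqrt{5 + 5}\right) \left(1 + \left(-5\right)^{2} + 4 \left(-5\right)\right) = - 4 \left(-5 + 0 \sqrt{10}\right) \left(1 + 25 - 20\right) = - 4 \left(-5 + 0\right) 6 = \left(-4\right) \left(-5\right) 6 = 20 \cdot 6 = 120$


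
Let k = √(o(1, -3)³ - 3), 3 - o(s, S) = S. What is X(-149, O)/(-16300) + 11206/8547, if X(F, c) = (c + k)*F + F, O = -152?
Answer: -9641153/139316100 + 149*√213/16300 ≈ 0.064207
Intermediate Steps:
o(s, S) = 3 - S
k = √213 (k = √((3 - 1*(-3))³ - 3) = √((3 + 3)³ - 3) = √(6³ - 3) = √(216 - 3) = √213 ≈ 14.595)
X(F, c) = F + F*(c + √213) (X(F, c) = (c + √213)*F + F = F*(c + √213) + F = F + F*(c + √213))
X(-149, O)/(-16300) + 11206/8547 = -149*(1 - 152 + √213)/(-16300) + 11206/8547 = -149*(-151 + √213)*(-1/16300) + 11206*(1/8547) = (22499 - 149*√213)*(-1/16300) + 11206/8547 = (-22499/16300 + 149*√213/16300) + 11206/8547 = -9641153/139316100 + 149*√213/16300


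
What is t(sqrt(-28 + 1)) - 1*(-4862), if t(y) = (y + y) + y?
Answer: 4862 + 9*I*sqrt(3) ≈ 4862.0 + 15.588*I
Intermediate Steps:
t(y) = 3*y (t(y) = 2*y + y = 3*y)
t(sqrt(-28 + 1)) - 1*(-4862) = 3*sqrt(-28 + 1) - 1*(-4862) = 3*sqrt(-27) + 4862 = 3*(3*I*sqrt(3)) + 4862 = 9*I*sqrt(3) + 4862 = 4862 + 9*I*sqrt(3)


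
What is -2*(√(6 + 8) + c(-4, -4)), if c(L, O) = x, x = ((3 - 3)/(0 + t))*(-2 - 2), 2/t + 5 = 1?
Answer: -2*√14 ≈ -7.4833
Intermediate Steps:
t = -½ (t = 2/(-5 + 1) = 2/(-4) = 2*(-¼) = -½ ≈ -0.50000)
x = 0 (x = ((3 - 3)/(0 - ½))*(-2 - 2) = (0/(-½))*(-4) = (0*(-2))*(-4) = 0*(-4) = 0)
c(L, O) = 0
-2*(√(6 + 8) + c(-4, -4)) = -2*(√(6 + 8) + 0) = -2*(√14 + 0) = -2*√14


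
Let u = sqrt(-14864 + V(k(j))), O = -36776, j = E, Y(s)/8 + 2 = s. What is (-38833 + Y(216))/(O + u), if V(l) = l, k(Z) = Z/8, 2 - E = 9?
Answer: 1560185024/1545701761 + 10606*I*sqrt(237838)/1545701761 ≈ 1.0094 + 0.0033463*I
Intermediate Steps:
E = -7 (E = 2 - 1*9 = 2 - 9 = -7)
Y(s) = -16 + 8*s
j = -7
k(Z) = Z/8 (k(Z) = Z*(1/8) = Z/8)
u = I*sqrt(237838)/4 (u = sqrt(-14864 + (1/8)*(-7)) = sqrt(-14864 - 7/8) = sqrt(-118919/8) = I*sqrt(237838)/4 ≈ 121.92*I)
(-38833 + Y(216))/(O + u) = (-38833 + (-16 + 8*216))/(-36776 + I*sqrt(237838)/4) = (-38833 + (-16 + 1728))/(-36776 + I*sqrt(237838)/4) = (-38833 + 1712)/(-36776 + I*sqrt(237838)/4) = -37121/(-36776 + I*sqrt(237838)/4)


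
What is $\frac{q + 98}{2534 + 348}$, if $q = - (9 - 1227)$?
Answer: $\frac{658}{1441} \approx 0.45663$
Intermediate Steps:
$q = 1218$ ($q = - (9 - 1227) = \left(-1\right) \left(-1218\right) = 1218$)
$\frac{q + 98}{2534 + 348} = \frac{1218 + 98}{2534 + 348} = \frac{1316}{2882} = 1316 \cdot \frac{1}{2882} = \frac{658}{1441}$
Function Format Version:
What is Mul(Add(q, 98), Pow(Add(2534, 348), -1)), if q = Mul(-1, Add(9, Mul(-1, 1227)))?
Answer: Rational(658, 1441) ≈ 0.45663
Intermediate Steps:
q = 1218 (q = Mul(-1, Add(9, -1227)) = Mul(-1, -1218) = 1218)
Mul(Add(q, 98), Pow(Add(2534, 348), -1)) = Mul(Add(1218, 98), Pow(Add(2534, 348), -1)) = Mul(1316, Pow(2882, -1)) = Mul(1316, Rational(1, 2882)) = Rational(658, 1441)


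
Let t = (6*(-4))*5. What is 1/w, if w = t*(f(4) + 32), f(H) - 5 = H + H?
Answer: -1/5400 ≈ -0.00018519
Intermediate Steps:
t = -120 (t = -24*5 = -120)
f(H) = 5 + 2*H (f(H) = 5 + (H + H) = 5 + 2*H)
w = -5400 (w = -120*((5 + 2*4) + 32) = -120*((5 + 8) + 32) = -120*(13 + 32) = -120*45 = -5400)
1/w = 1/(-5400) = -1/5400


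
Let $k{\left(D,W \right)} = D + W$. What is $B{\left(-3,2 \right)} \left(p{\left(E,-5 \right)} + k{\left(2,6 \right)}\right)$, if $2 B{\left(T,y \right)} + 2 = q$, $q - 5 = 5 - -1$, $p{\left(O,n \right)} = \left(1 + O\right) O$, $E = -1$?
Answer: $36$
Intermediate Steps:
$p{\left(O,n \right)} = O \left(1 + O\right)$
$q = 11$ ($q = 5 + \left(5 - -1\right) = 5 + \left(5 + 1\right) = 5 + 6 = 11$)
$B{\left(T,y \right)} = \frac{9}{2}$ ($B{\left(T,y \right)} = -1 + \frac{1}{2} \cdot 11 = -1 + \frac{11}{2} = \frac{9}{2}$)
$B{\left(-3,2 \right)} \left(p{\left(E,-5 \right)} + k{\left(2,6 \right)}\right) = \frac{9 \left(- (1 - 1) + \left(2 + 6\right)\right)}{2} = \frac{9 \left(\left(-1\right) 0 + 8\right)}{2} = \frac{9 \left(0 + 8\right)}{2} = \frac{9}{2} \cdot 8 = 36$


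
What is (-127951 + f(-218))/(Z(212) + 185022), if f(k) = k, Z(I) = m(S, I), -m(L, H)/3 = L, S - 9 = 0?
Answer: -14241/20555 ≈ -0.69282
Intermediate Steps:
S = 9 (S = 9 + 0 = 9)
m(L, H) = -3*L
Z(I) = -27 (Z(I) = -3*9 = -27)
(-127951 + f(-218))/(Z(212) + 185022) = (-127951 - 218)/(-27 + 185022) = -128169/184995 = -128169*1/184995 = -14241/20555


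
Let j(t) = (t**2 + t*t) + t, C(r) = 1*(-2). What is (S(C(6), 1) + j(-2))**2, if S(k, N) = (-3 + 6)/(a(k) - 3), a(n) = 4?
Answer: 81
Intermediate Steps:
C(r) = -2
j(t) = t + 2*t**2 (j(t) = (t**2 + t**2) + t = 2*t**2 + t = t + 2*t**2)
S(k, N) = 3 (S(k, N) = (-3 + 6)/(4 - 3) = 3/1 = 3*1 = 3)
(S(C(6), 1) + j(-2))**2 = (3 - 2*(1 + 2*(-2)))**2 = (3 - 2*(1 - 4))**2 = (3 - 2*(-3))**2 = (3 + 6)**2 = 9**2 = 81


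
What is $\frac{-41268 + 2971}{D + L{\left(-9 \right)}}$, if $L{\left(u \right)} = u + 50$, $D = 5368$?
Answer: $- \frac{38297}{5409} \approx -7.0802$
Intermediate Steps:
$L{\left(u \right)} = 50 + u$
$\frac{-41268 + 2971}{D + L{\left(-9 \right)}} = \frac{-41268 + 2971}{5368 + \left(50 - 9\right)} = - \frac{38297}{5368 + 41} = - \frac{38297}{5409}$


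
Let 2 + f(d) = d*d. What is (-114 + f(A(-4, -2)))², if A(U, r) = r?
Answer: 12544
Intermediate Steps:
f(d) = -2 + d² (f(d) = -2 + d*d = -2 + d²)
(-114 + f(A(-4, -2)))² = (-114 + (-2 + (-2)²))² = (-114 + (-2 + 4))² = (-114 + 2)² = (-112)² = 12544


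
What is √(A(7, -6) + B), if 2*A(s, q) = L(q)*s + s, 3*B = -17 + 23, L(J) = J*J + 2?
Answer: √554/2 ≈ 11.769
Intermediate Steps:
L(J) = 2 + J² (L(J) = J² + 2 = 2 + J²)
B = 2 (B = (-17 + 23)/3 = (⅓)*6 = 2)
A(s, q) = s/2 + s*(2 + q²)/2 (A(s, q) = ((2 + q²)*s + s)/2 = (s*(2 + q²) + s)/2 = (s + s*(2 + q²))/2 = s/2 + s*(2 + q²)/2)
√(A(7, -6) + B) = √((½)*7*(3 + (-6)²) + 2) = √((½)*7*(3 + 36) + 2) = √((½)*7*39 + 2) = √(273/2 + 2) = √(277/2) = √554/2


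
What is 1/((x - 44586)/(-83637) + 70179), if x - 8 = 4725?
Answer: 83637/5869600876 ≈ 1.4249e-5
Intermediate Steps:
x = 4733 (x = 8 + 4725 = 4733)
1/((x - 44586)/(-83637) + 70179) = 1/((4733 - 44586)/(-83637) + 70179) = 1/(-39853*(-1/83637) + 70179) = 1/(39853/83637 + 70179) = 1/(5869600876/83637) = 83637/5869600876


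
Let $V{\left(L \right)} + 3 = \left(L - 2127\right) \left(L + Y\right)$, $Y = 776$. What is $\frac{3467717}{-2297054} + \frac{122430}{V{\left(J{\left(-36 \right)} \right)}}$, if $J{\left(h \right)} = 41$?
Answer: $- \frac{1238227406845}{782957747062} \approx -1.5815$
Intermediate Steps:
$V{\left(L \right)} = -3 + \left(-2127 + L\right) \left(776 + L\right)$ ($V{\left(L \right)} = -3 + \left(L - 2127\right) \left(L + 776\right) = -3 + \left(-2127 + L\right) \left(776 + L\right)$)
$\frac{3467717}{-2297054} + \frac{122430}{V{\left(J{\left(-36 \right)} \right)}} = \frac{3467717}{-2297054} + \frac{122430}{-1650555 + 41^{2} - 55391} = 3467717 \left(- \frac{1}{2297054}\right) + \frac{122430}{-1650555 + 1681 - 55391} = - \frac{3467717}{2297054} + \frac{122430}{-1704265} = - \frac{3467717}{2297054} + 122430 \left(- \frac{1}{1704265}\right) = - \frac{3467717}{2297054} - \frac{24486}{340853} = - \frac{1238227406845}{782957747062}$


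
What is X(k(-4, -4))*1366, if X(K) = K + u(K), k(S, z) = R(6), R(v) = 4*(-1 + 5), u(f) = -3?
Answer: 17758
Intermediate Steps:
R(v) = 16 (R(v) = 4*4 = 16)
k(S, z) = 16
X(K) = -3 + K (X(K) = K - 3 = -3 + K)
X(k(-4, -4))*1366 = (-3 + 16)*1366 = 13*1366 = 17758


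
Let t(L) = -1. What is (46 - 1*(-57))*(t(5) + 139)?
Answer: 14214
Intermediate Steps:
(46 - 1*(-57))*(t(5) + 139) = (46 - 1*(-57))*(-1 + 139) = (46 + 57)*138 = 103*138 = 14214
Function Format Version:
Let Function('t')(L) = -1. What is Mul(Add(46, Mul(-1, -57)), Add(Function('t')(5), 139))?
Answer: 14214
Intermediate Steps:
Mul(Add(46, Mul(-1, -57)), Add(Function('t')(5), 139)) = Mul(Add(46, Mul(-1, -57)), Add(-1, 139)) = Mul(Add(46, 57), 138) = Mul(103, 138) = 14214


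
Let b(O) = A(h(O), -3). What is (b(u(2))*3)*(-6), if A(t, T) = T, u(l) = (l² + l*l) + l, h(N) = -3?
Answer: 54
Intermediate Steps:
u(l) = l + 2*l² (u(l) = (l² + l²) + l = 2*l² + l = l + 2*l²)
b(O) = -3
(b(u(2))*3)*(-6) = -3*3*(-6) = -9*(-6) = 54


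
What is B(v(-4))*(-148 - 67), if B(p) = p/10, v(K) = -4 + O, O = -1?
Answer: 215/2 ≈ 107.50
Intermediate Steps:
v(K) = -5 (v(K) = -4 - 1 = -5)
B(p) = p/10 (B(p) = p*(1/10) = p/10)
B(v(-4))*(-148 - 67) = ((1/10)*(-5))*(-148 - 67) = -1/2*(-215) = 215/2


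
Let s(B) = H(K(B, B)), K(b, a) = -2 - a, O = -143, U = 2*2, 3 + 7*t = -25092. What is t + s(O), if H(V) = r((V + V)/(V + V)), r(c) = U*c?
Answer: -3581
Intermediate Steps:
t = -3585 (t = -3/7 + (⅐)*(-25092) = -3/7 - 25092/7 = -3585)
U = 4
r(c) = 4*c
H(V) = 4 (H(V) = 4*((V + V)/(V + V)) = 4*((2*V)/((2*V))) = 4*((2*V)*(1/(2*V))) = 4*1 = 4)
s(B) = 4
t + s(O) = -3585 + 4 = -3581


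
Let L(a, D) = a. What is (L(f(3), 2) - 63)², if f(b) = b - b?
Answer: 3969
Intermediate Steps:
f(b) = 0
(L(f(3), 2) - 63)² = (0 - 63)² = (-63)² = 3969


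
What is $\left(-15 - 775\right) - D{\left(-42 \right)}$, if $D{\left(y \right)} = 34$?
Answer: $-824$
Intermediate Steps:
$\left(-15 - 775\right) - D{\left(-42 \right)} = \left(-15 - 775\right) - 34 = -790 - 34 = -824$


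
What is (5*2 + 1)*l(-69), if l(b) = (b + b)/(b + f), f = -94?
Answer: 1518/163 ≈ 9.3129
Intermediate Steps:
l(b) = 2*b/(-94 + b) (l(b) = (b + b)/(b - 94) = (2*b)/(-94 + b) = 2*b/(-94 + b))
(5*2 + 1)*l(-69) = (5*2 + 1)*(2*(-69)/(-94 - 69)) = (10 + 1)*(2*(-69)/(-163)) = 11*(2*(-69)*(-1/163)) = 11*(138/163) = 1518/163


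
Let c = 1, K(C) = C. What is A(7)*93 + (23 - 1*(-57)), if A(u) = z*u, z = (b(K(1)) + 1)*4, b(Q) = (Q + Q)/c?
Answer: 7892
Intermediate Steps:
b(Q) = 2*Q (b(Q) = (Q + Q)/1 = (2*Q)*1 = 2*Q)
z = 12 (z = (2*1 + 1)*4 = (2 + 1)*4 = 3*4 = 12)
A(u) = 12*u
A(7)*93 + (23 - 1*(-57)) = (12*7)*93 + (23 - 1*(-57)) = 84*93 + (23 + 57) = 7812 + 80 = 7892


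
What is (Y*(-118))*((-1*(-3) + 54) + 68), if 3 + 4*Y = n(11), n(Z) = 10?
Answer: -51625/2 ≈ -25813.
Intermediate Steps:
Y = 7/4 (Y = -¾ + (¼)*10 = -¾ + 5/2 = 7/4 ≈ 1.7500)
(Y*(-118))*((-1*(-3) + 54) + 68) = ((7/4)*(-118))*((-1*(-3) + 54) + 68) = -413*((3 + 54) + 68)/2 = -413*(57 + 68)/2 = -413/2*125 = -51625/2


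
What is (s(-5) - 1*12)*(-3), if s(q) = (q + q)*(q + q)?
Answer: -264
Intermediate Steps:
s(q) = 4*q² (s(q) = (2*q)*(2*q) = 4*q²)
(s(-5) - 1*12)*(-3) = (4*(-5)² - 1*12)*(-3) = (4*25 - 12)*(-3) = (100 - 12)*(-3) = 88*(-3) = -264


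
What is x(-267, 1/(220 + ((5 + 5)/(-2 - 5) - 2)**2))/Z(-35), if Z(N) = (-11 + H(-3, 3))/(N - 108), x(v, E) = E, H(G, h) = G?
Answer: 1001/22712 ≈ 0.044074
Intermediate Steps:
Z(N) = -14/(-108 + N) (Z(N) = (-11 - 3)/(N - 108) = -14/(-108 + N))
x(-267, 1/(220 + ((5 + 5)/(-2 - 5) - 2)**2))/Z(-35) = 1/((220 + ((5 + 5)/(-2 - 5) - 2)**2)*((-14/(-108 - 35)))) = 1/((220 + (10/(-7) - 2)**2)*((-14/(-143)))) = 1/((220 + (10*(-1/7) - 2)**2)*((-14*(-1/143)))) = 1/((220 + (-10/7 - 2)**2)*(14/143)) = (143/14)/(220 + (-24/7)**2) = (143/14)/(220 + 576/49) = (143/14)/(11356/49) = (49/11356)*(143/14) = 1001/22712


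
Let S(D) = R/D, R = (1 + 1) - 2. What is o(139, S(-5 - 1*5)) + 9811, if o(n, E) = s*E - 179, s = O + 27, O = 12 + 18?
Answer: 9632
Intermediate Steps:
O = 30
R = 0 (R = 2 - 2 = 0)
s = 57 (s = 30 + 27 = 57)
S(D) = 0 (S(D) = 0/D = 0)
o(n, E) = -179 + 57*E (o(n, E) = 57*E - 179 = -179 + 57*E)
o(139, S(-5 - 1*5)) + 9811 = (-179 + 57*0) + 9811 = (-179 + 0) + 9811 = -179 + 9811 = 9632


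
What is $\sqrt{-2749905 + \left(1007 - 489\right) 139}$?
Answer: $i \sqrt{2677903} \approx 1636.4 i$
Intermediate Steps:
$\sqrt{-2749905 + \left(1007 - 489\right) 139} = \sqrt{-2749905 + 518 \cdot 139} = \sqrt{-2749905 + 72002} = \sqrt{-2677903} = i \sqrt{2677903}$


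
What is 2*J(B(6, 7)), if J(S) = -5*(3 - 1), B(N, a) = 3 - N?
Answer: -20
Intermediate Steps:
J(S) = -10 (J(S) = -5*2 = -10)
2*J(B(6, 7)) = 2*(-10) = -20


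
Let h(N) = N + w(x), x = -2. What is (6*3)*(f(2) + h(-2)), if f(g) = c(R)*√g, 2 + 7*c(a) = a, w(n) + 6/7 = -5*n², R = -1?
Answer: -2880/7 - 54*√2/7 ≈ -422.34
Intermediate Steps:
w(n) = -6/7 - 5*n²
c(a) = -2/7 + a/7
f(g) = -3*√g/7 (f(g) = (-2/7 + (⅐)*(-1))*√g = (-2/7 - ⅐)*√g = -3*√g/7)
h(N) = -146/7 + N (h(N) = N + (-6/7 - 5*(-2)²) = N + (-6/7 - 5*4) = N + (-6/7 - 20) = N - 146/7 = -146/7 + N)
(6*3)*(f(2) + h(-2)) = (6*3)*(-3*√2/7 + (-146/7 - 2)) = 18*(-3*√2/7 - 160/7) = 18*(-160/7 - 3*√2/7) = -2880/7 - 54*√2/7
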